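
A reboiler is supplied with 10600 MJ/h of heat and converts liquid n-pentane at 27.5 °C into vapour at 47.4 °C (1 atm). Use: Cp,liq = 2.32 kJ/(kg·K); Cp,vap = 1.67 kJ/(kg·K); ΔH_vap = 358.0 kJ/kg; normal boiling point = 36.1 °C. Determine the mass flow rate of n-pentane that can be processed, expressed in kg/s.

Δh = 2.32×(36.1−27.5) + 358.0 + 1.67×(47.4−36.1) = 396.82 kJ/kg
Q = 10600 MJ/h = 2944.4 kJ/s = 2944.4 kJ/s
ṁ = Q/Δh = 2944.4 / 396.82 = 7.42 kg/s

ṁ = 7.42 kg/s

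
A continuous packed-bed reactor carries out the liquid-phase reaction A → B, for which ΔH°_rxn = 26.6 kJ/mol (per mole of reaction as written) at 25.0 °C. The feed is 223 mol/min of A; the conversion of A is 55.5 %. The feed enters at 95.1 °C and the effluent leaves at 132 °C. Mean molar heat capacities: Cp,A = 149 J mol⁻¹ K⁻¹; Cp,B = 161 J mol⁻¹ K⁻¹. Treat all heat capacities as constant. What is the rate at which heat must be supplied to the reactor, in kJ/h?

Q_in = 281000 kJ/h

Extent of reaction ξ = 0.555 × 223 = 123.77 mol/min
Reaction term: ξ·ΔH°_rxn = 123.77 × 26.6 = 3292.1 kJ/min
Sensible, feed 95.1→25 °C: -2329.2 kJ/min
Outlet flows (mol/min): A 99.235, B 123.77
Sensible, products 25→132 °C: 3714.2 kJ/min
Q = ΔH = 4677.1 kJ/min = 77.952 kW
Heat supplied = 280630 kJ/h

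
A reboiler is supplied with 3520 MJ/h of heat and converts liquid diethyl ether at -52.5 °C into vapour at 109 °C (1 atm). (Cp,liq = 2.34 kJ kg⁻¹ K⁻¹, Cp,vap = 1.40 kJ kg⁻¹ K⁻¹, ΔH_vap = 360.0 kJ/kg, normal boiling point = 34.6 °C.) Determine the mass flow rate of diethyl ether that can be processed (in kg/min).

ṁ = 87.8 kg/min

Δh = 2.34×(34.6−-52.5) + 360.0 + 1.40×(109−34.6) = 667.97 kJ/kg
Q = 3520 MJ/h = 977.78 kJ/s = 58667 kJ/min
ṁ = Q/Δh = 58667 / 667.97 = 87.828 kg/min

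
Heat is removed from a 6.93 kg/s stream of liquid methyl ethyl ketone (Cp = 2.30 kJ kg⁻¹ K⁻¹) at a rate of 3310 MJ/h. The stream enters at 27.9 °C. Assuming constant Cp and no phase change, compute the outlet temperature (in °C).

T_out = -29.8 °C

Q = 3310 MJ/h = 919.44 kJ/s
ΔT = Q/(ṁ·Cp) = 919.44/(6.93×2.30) = 57.685 K
T_out = 27.9 − 57.685 = -29.785 °C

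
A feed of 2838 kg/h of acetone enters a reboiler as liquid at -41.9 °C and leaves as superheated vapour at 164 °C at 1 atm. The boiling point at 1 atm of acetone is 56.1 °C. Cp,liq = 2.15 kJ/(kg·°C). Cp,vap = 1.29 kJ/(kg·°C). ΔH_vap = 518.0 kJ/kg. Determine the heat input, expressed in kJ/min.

Q = 41100 kJ/min

liquid -41.9→56.1 °C: 210.7 kJ/kg
vaporisation at 56.1 °C: 518 kJ/kg
vapour 56.1→164 °C: 139.19 kJ/kg
Δh = 210.7 + 518 + 139.19 = 867.89 kJ/kg
Q = ṁ·Δh = 2838 kg/h × 867.89 kJ/kg = 2.4631e+06 kJ/h
|Q| = 684.19 kW = 41051 kJ/min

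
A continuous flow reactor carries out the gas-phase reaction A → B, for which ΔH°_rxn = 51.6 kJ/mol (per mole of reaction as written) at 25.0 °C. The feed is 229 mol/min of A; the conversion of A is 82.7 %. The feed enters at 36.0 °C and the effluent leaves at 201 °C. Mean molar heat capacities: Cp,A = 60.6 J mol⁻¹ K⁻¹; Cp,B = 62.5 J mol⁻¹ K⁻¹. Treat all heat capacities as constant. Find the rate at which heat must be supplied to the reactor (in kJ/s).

Q_in = 202 kJ/s

Extent of reaction ξ = 0.827 × 229 = 189.38 mol/min
Reaction term: ξ·ΔH°_rxn = 189.38 × 51.6 = 9772.2 kJ/min
Sensible, feed 36.0→25 °C: -152.65 kJ/min
Outlet flows (mol/min): A 39.617, B 189.38
Sensible, products 25→201 °C: 2505.8 kJ/min
Q = ΔH = 12125 kJ/min = 202.09 kW
Heat supplied = 202.09 kJ/s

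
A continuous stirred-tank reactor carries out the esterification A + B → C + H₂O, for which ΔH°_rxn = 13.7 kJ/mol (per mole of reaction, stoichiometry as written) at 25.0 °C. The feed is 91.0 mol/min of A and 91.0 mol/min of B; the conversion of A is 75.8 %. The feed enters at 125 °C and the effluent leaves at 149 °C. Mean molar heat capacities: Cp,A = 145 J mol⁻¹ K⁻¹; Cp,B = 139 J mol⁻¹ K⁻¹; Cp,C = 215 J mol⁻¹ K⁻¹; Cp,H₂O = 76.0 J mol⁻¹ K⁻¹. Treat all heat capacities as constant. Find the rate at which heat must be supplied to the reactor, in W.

Extent of reaction ξ = 0.758 × 91.0 = 68.978 mol/min
Reaction term: ξ·ΔH°_rxn = 68.978 × 13.7 = 945 kJ/min
Sensible, feed 125→25 °C: -2584.4 kJ/min
Outlet flows (mol/min): A 22.022, B 22.022, C 68.978, H₂O 68.978
Sensible, products 25→149 °C: 3264.5 kJ/min
Q = ΔH = 1625.1 kJ/min = 27.085 kW
Heat supplied = 27085 W

Q_in = 27100 W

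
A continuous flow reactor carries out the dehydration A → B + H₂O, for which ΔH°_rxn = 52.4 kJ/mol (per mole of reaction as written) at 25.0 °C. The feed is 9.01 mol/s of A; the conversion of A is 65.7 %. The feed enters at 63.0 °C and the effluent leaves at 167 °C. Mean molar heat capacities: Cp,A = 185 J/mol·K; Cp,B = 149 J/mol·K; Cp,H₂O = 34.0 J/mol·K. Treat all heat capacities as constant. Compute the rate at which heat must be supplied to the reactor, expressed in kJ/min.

Extent of reaction ξ = 0.657 × 9.01 = 5.9196 mol/s
Reaction term: ξ·ΔH°_rxn = 5.9196 × 52.4 = 310.19 kJ/s
Sensible, feed 63.0→25 °C: -63.34 kJ/s
Outlet flows (mol/s): A 3.0904, B 5.9196, H₂O 5.9196
Sensible, products 25→167 °C: 235.01 kJ/s
Q = ΔH = 481.86 kJ/s = 481.86 kW
Heat supplied = 28911 kJ/min

Q_in = 28900 kJ/min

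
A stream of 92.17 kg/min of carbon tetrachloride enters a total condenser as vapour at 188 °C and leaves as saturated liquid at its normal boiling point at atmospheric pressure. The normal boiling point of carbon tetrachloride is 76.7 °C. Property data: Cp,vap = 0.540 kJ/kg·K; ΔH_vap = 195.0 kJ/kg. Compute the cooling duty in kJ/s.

vapour 188→76.7 °C: -60.102 kJ/kg
condensation at 76.7 °C: -195 kJ/kg
Δh = -60.102 + -195 = -255.1 kJ/kg
Q = ṁ·Δh = 92.17 kg/min × -255.1 kJ/kg = -23513 kJ/min
|Q| = 391.88 kW

Q_c = 392 kJ/s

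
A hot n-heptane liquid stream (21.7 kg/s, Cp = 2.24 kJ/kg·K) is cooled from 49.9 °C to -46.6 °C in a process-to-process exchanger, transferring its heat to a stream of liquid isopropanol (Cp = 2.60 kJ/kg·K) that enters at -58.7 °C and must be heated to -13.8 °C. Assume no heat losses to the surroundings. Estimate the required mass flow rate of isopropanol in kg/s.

ṁ_c = 40.2 kg/s

Heat released by hot stream: Q = 21.7 × 2.24 × (49.9 − -46.6) = 4690.7 kJ/s
Energy balance on cold side (adiabatic exchanger): Q = ṁ_c·Cp_c·(T_c,out − T_c,in)
ṁ_c = 4690.7 / [2.60 × (-13.8 − -58.7)] = 40.181 kg/s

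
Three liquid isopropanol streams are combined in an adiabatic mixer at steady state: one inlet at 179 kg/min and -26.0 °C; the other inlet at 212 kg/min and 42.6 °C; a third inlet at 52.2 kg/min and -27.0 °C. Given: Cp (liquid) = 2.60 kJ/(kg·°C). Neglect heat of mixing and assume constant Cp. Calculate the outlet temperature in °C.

T_out = 6.70 °C

Adiabatic, steady state ⇒ Σ ṁᵢCp,ᵢ(T_out − Tᵢ) = 0
T_out = Σ ṁᵢCp,ᵢTᵢ / Σ ṁᵢCp,ᵢ
      = 7716.3 / 1152.3 = 6.6963 °C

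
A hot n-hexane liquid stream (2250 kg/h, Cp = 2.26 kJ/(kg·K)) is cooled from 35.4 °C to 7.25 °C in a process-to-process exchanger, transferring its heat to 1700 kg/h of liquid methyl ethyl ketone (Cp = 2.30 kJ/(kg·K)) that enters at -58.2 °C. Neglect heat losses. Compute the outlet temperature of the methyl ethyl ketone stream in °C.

T_c,out = -21.6 °C

Heat released by hot stream: Q = 2250 × 2.26 × (35.4 − 7.25) = 143140 kJ/h
Energy balance on cold side (adiabatic exchanger): Q = ṁ_c·Cp_c·(T_c,out − T_c,in)
T_c,out = -58.2 + 143140/(1700 × 2.30) = -21.591 °C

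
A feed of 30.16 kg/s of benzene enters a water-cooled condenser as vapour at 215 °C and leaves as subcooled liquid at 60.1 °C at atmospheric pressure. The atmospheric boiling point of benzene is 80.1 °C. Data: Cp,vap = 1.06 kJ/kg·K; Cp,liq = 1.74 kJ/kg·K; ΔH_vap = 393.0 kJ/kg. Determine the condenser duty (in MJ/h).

Q_c = 62000 MJ/h

vapour 215→80.1 °C: -142.99 kJ/kg
condensation at 80.1 °C: -393 kJ/kg
liquid 80.1→60.1 °C: -34.8 kJ/kg
Δh = -142.99 + -393 + -34.8 = -570.79 kJ/kg
Q = ṁ·Δh = 30.16 kg/s × -570.79 kJ/kg = -17215 kJ/s
|Q| = 17215 kW = 61975 MJ/h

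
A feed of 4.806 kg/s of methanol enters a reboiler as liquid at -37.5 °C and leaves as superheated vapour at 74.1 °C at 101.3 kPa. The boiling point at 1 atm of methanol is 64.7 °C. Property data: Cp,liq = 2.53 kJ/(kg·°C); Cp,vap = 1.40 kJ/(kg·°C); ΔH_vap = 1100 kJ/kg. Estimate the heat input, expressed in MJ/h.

liquid -37.5→64.7 °C: 258.57 kJ/kg
vaporisation at 64.7 °C: 1100 kJ/kg
vapour 64.7→74.1 °C: 13.16 kJ/kg
Δh = 258.57 + 1100 + 13.16 = 1371.7 kJ/kg
Q = ṁ·Δh = 4.806 kg/s × 1371.7 kJ/kg = 6592.5 kJ/s
|Q| = 6592.5 kW = 23733 MJ/h

Q = 23700 MJ/h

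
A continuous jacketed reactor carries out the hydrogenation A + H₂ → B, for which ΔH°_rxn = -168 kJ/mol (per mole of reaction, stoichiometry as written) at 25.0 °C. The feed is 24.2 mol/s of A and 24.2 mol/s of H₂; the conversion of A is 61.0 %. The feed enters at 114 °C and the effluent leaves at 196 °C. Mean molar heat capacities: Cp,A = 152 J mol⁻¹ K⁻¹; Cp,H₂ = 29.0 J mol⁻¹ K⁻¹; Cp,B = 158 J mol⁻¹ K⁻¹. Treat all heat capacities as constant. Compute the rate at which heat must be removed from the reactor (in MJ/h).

Extent of reaction ξ = 0.610 × 24.2 = 14.762 mol/s
Reaction term: ξ·ΔH°_rxn = 14.762 × -168 = -2480 kJ/s
Sensible, feed 114→25 °C: -389.84 kJ/s
Outlet flows (mol/s): A 9.438, H₂ 9.438, B 14.762
Sensible, products 25→196 °C: 690.96 kJ/s
Q = ΔH = -2178.9 kJ/s = -2178.9 kW
Heat removed = 7844 MJ/h

Q_out = 7840 MJ/h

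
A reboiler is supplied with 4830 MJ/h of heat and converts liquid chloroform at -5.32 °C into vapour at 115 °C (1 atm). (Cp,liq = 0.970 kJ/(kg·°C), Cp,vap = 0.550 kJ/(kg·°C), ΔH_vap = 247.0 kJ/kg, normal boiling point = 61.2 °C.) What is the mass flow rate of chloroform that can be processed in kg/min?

Δh = 0.970×(61.2−-5.32) + 247.0 + 0.550×(115−61.2) = 341.11 kJ/kg
Q = 4830 MJ/h = 1341.7 kJ/s = 80500 kJ/min
ṁ = Q/Δh = 80500 / 341.11 = 235.99 kg/min

ṁ = 236 kg/min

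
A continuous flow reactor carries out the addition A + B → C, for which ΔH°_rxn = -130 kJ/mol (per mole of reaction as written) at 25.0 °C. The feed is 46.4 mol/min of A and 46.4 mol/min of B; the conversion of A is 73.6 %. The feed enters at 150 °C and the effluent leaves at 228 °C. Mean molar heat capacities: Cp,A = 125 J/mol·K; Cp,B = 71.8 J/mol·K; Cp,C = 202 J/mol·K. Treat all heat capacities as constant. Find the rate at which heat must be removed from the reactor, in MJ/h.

Q_out = 221 MJ/h

Extent of reaction ξ = 0.736 × 46.4 = 34.15 mol/min
Reaction term: ξ·ΔH°_rxn = 34.15 × -130 = -4439.6 kJ/min
Sensible, feed 150→25 °C: -1141.4 kJ/min
Outlet flows (mol/min): A 12.25, B 12.25, C 34.15
Sensible, products 25→228 °C: 1889.7 kJ/min
Q = ΔH = -3691.2 kJ/min = -61.521 kW
Heat removed = 221.47 MJ/h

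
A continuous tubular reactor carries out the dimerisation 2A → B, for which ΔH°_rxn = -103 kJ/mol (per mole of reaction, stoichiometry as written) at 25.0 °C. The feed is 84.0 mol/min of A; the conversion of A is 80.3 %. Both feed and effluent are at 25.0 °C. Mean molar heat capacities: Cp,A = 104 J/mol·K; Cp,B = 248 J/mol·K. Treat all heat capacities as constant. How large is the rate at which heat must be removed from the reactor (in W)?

Extent of reaction ξ = 0.803 × 84.0 / 2 = 33.726 mol/min
Reaction term: ξ·ΔH°_rxn = 33.726 × -103 = -3473.8 kJ/min
Q = ΔH = -3473.8 kJ/min = -57.896 kW
Heat removed = 57896 W

Q_out = 57900 W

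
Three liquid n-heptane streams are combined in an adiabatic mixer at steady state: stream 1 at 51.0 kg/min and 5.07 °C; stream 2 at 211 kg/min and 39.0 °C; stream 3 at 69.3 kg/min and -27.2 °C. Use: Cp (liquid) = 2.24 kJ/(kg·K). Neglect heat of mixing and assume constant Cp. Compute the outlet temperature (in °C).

T_out = 19.9 °C

Adiabatic, steady state ⇒ Σ ṁᵢCp,ᵢ(T_out − Tᵢ) = 0
Σ ṁᵢCp,ᵢTᵢ = 51.0×2.24×5.07 + 211×2.24×39.0 + 69.3×2.24×-27.2 = 14790
Σ ṁᵢCp,ᵢ = 51.0×2.24 + 211×2.24 + 69.3×2.24 = 742.11
T_out = 14790 / 742.11 = 19.929 °C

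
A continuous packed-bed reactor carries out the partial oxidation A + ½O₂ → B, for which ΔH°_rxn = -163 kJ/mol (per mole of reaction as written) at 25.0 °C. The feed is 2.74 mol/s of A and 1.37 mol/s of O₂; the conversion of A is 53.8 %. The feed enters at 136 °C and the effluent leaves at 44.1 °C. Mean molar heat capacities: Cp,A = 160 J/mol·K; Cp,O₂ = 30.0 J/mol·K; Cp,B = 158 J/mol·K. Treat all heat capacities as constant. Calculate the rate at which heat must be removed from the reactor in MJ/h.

Extent of reaction ξ = 0.538 × 2.74 = 1.4741 mol/s
Reaction term: ξ·ΔH°_rxn = 1.4741 × -163 = -240.28 kJ/s
Sensible, feed 136→25 °C: -53.224 kJ/s
Outlet flows (mol/s): A 1.2659, O₂ 0.63294, B 1.4741
Sensible, products 25→44.1 °C: 8.6798 kJ/s
Q = ΔH = -284.83 kJ/s = -284.83 kW
Heat removed = 1025.4 MJ/h

Q_out = 1030 MJ/h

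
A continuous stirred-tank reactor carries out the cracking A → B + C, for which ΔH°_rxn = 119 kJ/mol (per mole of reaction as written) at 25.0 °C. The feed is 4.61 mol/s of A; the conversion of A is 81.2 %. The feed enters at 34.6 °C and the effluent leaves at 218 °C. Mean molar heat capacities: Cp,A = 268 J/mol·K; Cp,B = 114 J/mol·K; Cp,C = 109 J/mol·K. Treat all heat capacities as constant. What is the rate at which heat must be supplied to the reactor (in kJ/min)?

Extent of reaction ξ = 0.812 × 4.61 = 3.7433 mol/s
Reaction term: ξ·ΔH°_rxn = 3.7433 × 119 = 445.46 kJ/s
Sensible, feed 34.6→25 °C: -11.861 kJ/s
Outlet flows (mol/s): A 0.86668, B 3.7433, C 3.7433
Sensible, products 25→218 °C: 205.94 kJ/s
Q = ΔH = 639.53 kJ/s = 639.53 kW
Heat supplied = 38372 kJ/min

Q_in = 38400 kJ/min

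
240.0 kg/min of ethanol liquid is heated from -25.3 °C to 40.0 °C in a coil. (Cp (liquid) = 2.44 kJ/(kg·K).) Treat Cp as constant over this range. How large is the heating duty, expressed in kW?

Q = ṁ·Cp·ΔT = 240.0 × 2.44 × (40.0 − -25.3) = 38240 kJ/min
Converting: 38240 / 60 s = 637.33 kW

Q = 637 kW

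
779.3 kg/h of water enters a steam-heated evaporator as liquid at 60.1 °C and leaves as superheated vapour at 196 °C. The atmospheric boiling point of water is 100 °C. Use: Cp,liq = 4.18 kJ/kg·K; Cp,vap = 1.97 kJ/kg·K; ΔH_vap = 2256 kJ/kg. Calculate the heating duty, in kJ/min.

liquid 60.1→100 °C: 166.78 kJ/kg
vaporisation at 100 °C: 2256 kJ/kg
vapour 100→196 °C: 189.12 kJ/kg
Δh = 166.78 + 2256 + 189.12 = 2611.9 kJ/kg
Q = ṁ·Δh = 779.3 kg/h × 2611.9 kJ/kg = 2.0355e+06 kJ/h
|Q| = 565.4 kW = 33924 kJ/min

Q = 33900 kJ/min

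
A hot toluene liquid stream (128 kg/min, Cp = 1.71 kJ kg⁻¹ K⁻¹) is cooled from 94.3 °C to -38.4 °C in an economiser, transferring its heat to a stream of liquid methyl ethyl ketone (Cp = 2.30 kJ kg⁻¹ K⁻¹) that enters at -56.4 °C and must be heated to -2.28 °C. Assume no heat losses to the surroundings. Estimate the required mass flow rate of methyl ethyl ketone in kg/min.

ṁ_c = 233 kg/min

Heat released by hot stream: Q = 128 × 1.71 × (94.3 − -38.4) = 29045 kJ/min
Energy balance on cold side (adiabatic exchanger): Q = ṁ_c·Cp_c·(T_c,out − T_c,in)
ṁ_c = 29045 / [2.30 × (-2.28 − -56.4)] = 233.34 kg/min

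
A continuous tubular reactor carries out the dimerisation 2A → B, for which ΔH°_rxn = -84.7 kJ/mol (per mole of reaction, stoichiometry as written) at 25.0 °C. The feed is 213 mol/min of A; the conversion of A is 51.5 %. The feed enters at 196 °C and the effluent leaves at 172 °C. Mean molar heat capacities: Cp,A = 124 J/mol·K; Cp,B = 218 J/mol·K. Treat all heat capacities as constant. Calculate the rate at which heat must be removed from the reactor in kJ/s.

Extent of reaction ξ = 0.515 × 213 / 2 = 54.848 mol/min
Reaction term: ξ·ΔH°_rxn = 54.848 × -84.7 = -4645.6 kJ/min
Sensible, feed 196→25 °C: -4516.5 kJ/min
Outlet flows (mol/min): A 103.3, B 54.848
Sensible, products 25→172 °C: 3640.7 kJ/min
Q = ΔH = -5521.3 kJ/min = -92.022 kW
Heat removed = 92.022 kJ/s

Q_out = 92.0 kJ/s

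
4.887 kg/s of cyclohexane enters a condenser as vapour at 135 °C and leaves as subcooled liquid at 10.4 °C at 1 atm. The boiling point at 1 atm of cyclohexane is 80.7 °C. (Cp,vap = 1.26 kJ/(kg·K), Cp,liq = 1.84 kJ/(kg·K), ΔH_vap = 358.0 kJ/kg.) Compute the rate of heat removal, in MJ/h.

vapour 135→80.7 °C: -68.418 kJ/kg
condensation at 80.7 °C: -358 kJ/kg
liquid 80.7→10.4 °C: -129.35 kJ/kg
Δh = -68.418 + -358 + -129.35 = -555.77 kJ/kg
Q = ṁ·Δh = 4.887 kg/s × -555.77 kJ/kg = -2716 kJ/s
|Q| = 2716 kW = 9777.8 MJ/h

Q_c = 9780 MJ/h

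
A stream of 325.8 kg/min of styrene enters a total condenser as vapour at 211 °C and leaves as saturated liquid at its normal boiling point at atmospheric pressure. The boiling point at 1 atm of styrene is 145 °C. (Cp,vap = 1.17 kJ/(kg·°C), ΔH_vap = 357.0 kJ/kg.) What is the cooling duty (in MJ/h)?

vapour 211→145 °C: -77.22 kJ/kg
condensation at 145 °C: -357 kJ/kg
Δh = -77.22 + -357 = -434.22 kJ/kg
Q = ṁ·Δh = 325.8 kg/min × -434.22 kJ/kg = -141470 kJ/min
|Q| = 2357.8 kW = 8488.1 MJ/h

Q_c = 8490 MJ/h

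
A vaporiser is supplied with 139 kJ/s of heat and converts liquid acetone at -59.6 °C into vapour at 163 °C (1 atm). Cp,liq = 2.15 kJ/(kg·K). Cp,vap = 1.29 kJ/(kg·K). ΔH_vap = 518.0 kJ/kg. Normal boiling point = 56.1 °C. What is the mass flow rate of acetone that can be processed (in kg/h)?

Δh = 2.15×(56.1−-59.6) + 518.0 + 1.29×(163−56.1) = 904.66 kJ/kg
Q = 139 kJ/s = 139 kJ/s = 500400 kJ/h
ṁ = Q/Δh = 500400 / 904.66 = 553.14 kg/h

ṁ = 553 kg/h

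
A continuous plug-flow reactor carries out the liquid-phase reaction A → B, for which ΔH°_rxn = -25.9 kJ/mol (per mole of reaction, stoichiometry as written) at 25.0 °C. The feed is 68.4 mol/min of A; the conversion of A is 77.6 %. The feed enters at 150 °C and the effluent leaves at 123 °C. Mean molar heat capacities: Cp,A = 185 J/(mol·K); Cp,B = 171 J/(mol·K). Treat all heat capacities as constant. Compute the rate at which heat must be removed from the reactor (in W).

Q_out = 29800 W

Extent of reaction ξ = 0.776 × 68.4 = 53.078 mol/min
Reaction term: ξ·ΔH°_rxn = 53.078 × -25.9 = -1374.7 kJ/min
Sensible, feed 150→25 °C: -1581.8 kJ/min
Outlet flows (mol/min): A 15.322, B 53.078
Sensible, products 25→123 °C: 1167.3 kJ/min
Q = ΔH = -1789.2 kJ/min = -29.82 kW
Heat removed = 29820 W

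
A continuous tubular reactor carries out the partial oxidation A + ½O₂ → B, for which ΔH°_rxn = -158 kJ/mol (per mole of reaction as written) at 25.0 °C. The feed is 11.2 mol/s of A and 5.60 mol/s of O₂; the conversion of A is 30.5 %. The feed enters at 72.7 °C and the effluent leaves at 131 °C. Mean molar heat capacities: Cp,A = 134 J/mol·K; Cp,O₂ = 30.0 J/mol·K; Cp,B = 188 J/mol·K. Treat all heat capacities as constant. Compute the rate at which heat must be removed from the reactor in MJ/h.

Q_out = 1540 MJ/h

Extent of reaction ξ = 0.305 × 11.2 = 3.416 mol/s
Reaction term: ξ·ΔH°_rxn = 3.416 × -158 = -539.73 kJ/s
Sensible, feed 72.7→25 °C: -79.602 kJ/s
Outlet flows (mol/s): A 7.784, O₂ 3.892, B 3.416
Sensible, products 25→131 °C: 191.01 kJ/s
Q = ΔH = -428.32 kJ/s = -428.32 kW
Heat removed = 1541.9 MJ/h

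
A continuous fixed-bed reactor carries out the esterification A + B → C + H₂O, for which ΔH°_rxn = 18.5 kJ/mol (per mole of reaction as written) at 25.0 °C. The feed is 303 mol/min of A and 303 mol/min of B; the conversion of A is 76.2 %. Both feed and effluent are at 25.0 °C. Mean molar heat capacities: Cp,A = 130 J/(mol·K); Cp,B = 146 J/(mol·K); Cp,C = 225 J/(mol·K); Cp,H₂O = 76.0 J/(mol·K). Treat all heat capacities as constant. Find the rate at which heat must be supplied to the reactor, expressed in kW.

Q_in = 71.2 kW

Extent of reaction ξ = 0.762 × 303 = 230.89 mol/min
Reaction term: ξ·ΔH°_rxn = 230.89 × 18.5 = 4271.4 kJ/min
Q = ΔH = 4271.4 kJ/min = 71.19 kW
Heat supplied = 71.19 kW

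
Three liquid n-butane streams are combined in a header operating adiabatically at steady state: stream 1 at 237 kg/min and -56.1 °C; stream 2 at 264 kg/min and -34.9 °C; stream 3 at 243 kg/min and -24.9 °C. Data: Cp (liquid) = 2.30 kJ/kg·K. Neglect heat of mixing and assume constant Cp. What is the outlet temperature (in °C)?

T_out = -38.4 °C

Adiabatic, steady state ⇒ Σ ṁᵢCp,ᵢ(T_out − Tᵢ) = 0
T_out = Σ ṁᵢCp,ᵢTᵢ / Σ ṁᵢCp,ᵢ
      = -65688 / 1711.2 = -38.387 °C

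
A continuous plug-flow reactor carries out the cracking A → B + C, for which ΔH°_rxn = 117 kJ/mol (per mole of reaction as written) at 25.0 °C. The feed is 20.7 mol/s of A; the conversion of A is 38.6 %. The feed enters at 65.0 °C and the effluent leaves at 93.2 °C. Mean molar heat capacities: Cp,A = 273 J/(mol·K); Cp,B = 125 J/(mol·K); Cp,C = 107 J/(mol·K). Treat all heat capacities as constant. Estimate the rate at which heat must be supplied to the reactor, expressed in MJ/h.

Q_in = 3860 MJ/h

Extent of reaction ξ = 0.386 × 20.7 = 7.9902 mol/s
Reaction term: ξ·ΔH°_rxn = 7.9902 × 117 = 934.85 kJ/s
Sensible, feed 65.0→25 °C: -226.04 kJ/s
Outlet flows (mol/s): A 12.71, B 7.9902, C 7.9902
Sensible, products 25→93.2 °C: 363.06 kJ/s
Q = ΔH = 1071.9 kJ/s = 1071.9 kW
Heat supplied = 3858.7 MJ/h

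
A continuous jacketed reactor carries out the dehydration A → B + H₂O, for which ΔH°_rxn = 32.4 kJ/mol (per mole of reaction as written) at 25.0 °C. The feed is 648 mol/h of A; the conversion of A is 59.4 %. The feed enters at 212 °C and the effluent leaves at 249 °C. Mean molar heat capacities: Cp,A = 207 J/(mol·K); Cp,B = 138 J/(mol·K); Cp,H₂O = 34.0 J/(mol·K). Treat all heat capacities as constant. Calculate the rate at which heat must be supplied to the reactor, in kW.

Extent of reaction ξ = 0.594 × 648 = 384.91 mol/h
Reaction term: ξ·ΔH°_rxn = 384.91 × 32.4 = 12471 kJ/h
Sensible, feed 212→25 °C: -25083 kJ/h
Outlet flows (mol/h): A 263.09, B 384.91, H₂O 384.91
Sensible, products 25→249 °C: 27029 kJ/h
Q = ΔH = 14416 kJ/h = 4.0046 kW
Heat supplied = 4.0046 kW

Q_in = 4.00 kW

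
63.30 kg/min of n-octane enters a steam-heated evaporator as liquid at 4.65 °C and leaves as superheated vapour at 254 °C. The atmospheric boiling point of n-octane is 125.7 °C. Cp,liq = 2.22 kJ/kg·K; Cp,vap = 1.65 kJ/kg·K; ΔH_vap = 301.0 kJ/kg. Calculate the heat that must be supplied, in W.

Q = 824000 W

liquid 4.65→125.7 °C: 268.73 kJ/kg
vaporisation at 125.7 °C: 301 kJ/kg
vapour 125.7→254 °C: 211.69 kJ/kg
Δh = 268.73 + 301 + 211.69 = 781.43 kJ/kg
Q = ṁ·Δh = 63.30 kg/min × 781.43 kJ/kg = 49464 kJ/min
|Q| = 824.4 kW = 824400 W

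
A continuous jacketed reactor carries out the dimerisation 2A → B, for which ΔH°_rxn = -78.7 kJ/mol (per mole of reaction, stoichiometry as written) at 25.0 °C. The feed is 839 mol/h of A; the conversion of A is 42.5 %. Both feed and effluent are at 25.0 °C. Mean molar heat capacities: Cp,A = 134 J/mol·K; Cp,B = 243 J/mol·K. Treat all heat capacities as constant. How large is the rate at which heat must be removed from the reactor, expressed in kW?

Extent of reaction ξ = 0.425 × 839 / 2 = 178.29 mol/h
Reaction term: ξ·ΔH°_rxn = 178.29 × -78.7 = -14031 kJ/h
Q = ΔH = -14031 kJ/h = -3.8976 kW
Heat removed = 3.8976 kW

Q_out = 3.90 kW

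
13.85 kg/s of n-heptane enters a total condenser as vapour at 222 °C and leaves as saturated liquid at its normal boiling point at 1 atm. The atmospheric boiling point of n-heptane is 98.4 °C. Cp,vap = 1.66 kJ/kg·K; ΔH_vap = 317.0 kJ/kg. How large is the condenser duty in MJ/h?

Q_c = 26000 MJ/h

vapour 222→98.4 °C: -205.18 kJ/kg
condensation at 98.4 °C: -317 kJ/kg
Δh = -205.18 + -317 = -522.18 kJ/kg
Q = ṁ·Δh = 13.85 kg/s × -522.18 kJ/kg = -7232.1 kJ/s
|Q| = 7232.1 kW = 26036 MJ/h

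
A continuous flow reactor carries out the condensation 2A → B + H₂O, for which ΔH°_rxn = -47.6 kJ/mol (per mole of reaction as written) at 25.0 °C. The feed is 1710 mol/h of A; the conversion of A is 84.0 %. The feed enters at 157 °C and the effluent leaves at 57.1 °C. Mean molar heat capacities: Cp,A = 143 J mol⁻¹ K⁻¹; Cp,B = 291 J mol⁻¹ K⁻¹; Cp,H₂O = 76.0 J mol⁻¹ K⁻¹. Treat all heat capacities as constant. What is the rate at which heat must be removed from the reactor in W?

Q_out = 15800 W

Extent of reaction ξ = 0.840 × 1710 / 2 = 718.2 mol/h
Reaction term: ξ·ΔH°_rxn = 718.2 × -47.6 = -34186 kJ/h
Sensible, feed 157→25 °C: -32278 kJ/h
Outlet flows (mol/h): A 273.6, B 718.2, H₂O 718.2
Sensible, products 25→57.1 °C: 9716.8 kJ/h
Q = ΔH = -56747 kJ/h = -15.763 kW
Heat removed = 15763 W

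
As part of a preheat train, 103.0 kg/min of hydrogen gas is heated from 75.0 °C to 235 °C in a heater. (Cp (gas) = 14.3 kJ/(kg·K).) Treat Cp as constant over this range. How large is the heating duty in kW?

Q = 3930 kW

Q = ṁ·Cp·ΔT = 103.0 × 14.3 × (235 − 75.0) = 235660 kJ/min
Converting: 235660 / 60 s = 3927.7 kW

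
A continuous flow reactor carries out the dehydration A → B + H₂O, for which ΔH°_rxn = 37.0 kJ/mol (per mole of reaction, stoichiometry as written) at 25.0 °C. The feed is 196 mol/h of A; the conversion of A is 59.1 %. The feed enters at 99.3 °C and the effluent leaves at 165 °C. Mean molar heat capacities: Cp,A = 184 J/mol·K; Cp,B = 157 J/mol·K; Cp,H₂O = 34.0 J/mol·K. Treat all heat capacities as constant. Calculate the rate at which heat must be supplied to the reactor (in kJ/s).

Q_in = 1.88 kJ/s

Extent of reaction ξ = 0.591 × 196 = 115.84 mol/h
Reaction term: ξ·ΔH°_rxn = 115.84 × 37.0 = 4285.9 kJ/h
Sensible, feed 99.3→25 °C: -2679.6 kJ/h
Outlet flows (mol/h): A 80.164, B 115.84, H₂O 115.84
Sensible, products 25→165 °C: 5162.5 kJ/h
Q = ΔH = 6768.9 kJ/h = 1.8802 kW
Heat supplied = 1.8802 kJ/s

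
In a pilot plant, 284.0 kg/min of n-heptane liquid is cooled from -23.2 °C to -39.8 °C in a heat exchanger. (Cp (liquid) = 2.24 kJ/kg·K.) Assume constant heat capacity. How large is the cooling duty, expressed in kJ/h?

Q_c = 634000 kJ/h

Q = ṁ·Cp·ΔT = 284.0 × 2.24 × (-39.8 − -23.2) = -10560 kJ/min
Converting: 10560 / 60 s = 176 kW
Cooling duty = 633620 kJ/h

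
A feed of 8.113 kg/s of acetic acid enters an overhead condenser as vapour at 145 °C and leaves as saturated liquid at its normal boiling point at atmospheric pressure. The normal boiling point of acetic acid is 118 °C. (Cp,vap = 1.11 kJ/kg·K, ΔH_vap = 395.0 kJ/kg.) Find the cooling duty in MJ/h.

vapour 145→118 °C: -29.97 kJ/kg
condensation at 118 °C: -395 kJ/kg
Δh = -29.97 + -395 = -424.97 kJ/kg
Q = ṁ·Δh = 8.113 kg/s × -424.97 kJ/kg = -3447.8 kJ/s
|Q| = 3447.8 kW = 12412 MJ/h

Q_c = 12400 MJ/h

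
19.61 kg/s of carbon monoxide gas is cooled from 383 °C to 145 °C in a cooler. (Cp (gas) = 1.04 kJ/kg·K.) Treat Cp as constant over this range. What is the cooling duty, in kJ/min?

Q = ṁ·Cp·ΔT = 19.61 × 1.04 × (145 − 383) = -4853.9 kJ/s
Cooling duty = 291230 kJ/min

Q_c = 291000 kJ/min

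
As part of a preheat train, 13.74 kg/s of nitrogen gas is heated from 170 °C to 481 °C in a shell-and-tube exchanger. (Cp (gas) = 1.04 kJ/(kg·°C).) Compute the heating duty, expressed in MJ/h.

Q = ṁ·Cp·ΔT = 13.74 × 1.04 × (481 − 170) = 4444.1 kJ/s
Heating duty = 15999 MJ/h

Q = 16000 MJ/h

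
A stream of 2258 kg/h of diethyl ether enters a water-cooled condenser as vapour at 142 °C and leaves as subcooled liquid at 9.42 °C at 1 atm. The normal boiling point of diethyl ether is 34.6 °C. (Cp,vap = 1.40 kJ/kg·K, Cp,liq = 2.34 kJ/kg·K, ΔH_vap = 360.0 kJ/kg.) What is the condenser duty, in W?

Q_c = 357000 W

vapour 142→34.6 °C: -150.36 kJ/kg
condensation at 34.6 °C: -360 kJ/kg
liquid 34.6→9.42 °C: -58.921 kJ/kg
Δh = -150.36 + -360 + -58.921 = -569.28 kJ/kg
Q = ṁ·Δh = 2258 kg/h × -569.28 kJ/kg = -1.2854e+06 kJ/h
|Q| = 357.07 kW = 357070 W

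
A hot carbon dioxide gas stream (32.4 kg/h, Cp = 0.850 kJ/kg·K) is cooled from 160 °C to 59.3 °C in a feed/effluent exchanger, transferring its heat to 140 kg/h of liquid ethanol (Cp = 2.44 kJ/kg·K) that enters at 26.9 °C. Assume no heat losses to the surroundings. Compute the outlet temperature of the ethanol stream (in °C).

T_c,out = 35.0 °C

Heat released by hot stream: Q = 32.4 × 0.850 × (160 − 59.3) = 2773.3 kJ/h
Energy balance on cold side (adiabatic exchanger): Q = ṁ_c·Cp_c·(T_c,out − T_c,in)
T_c,out = 26.9 + 2773.3/(140 × 2.44) = 35.018 °C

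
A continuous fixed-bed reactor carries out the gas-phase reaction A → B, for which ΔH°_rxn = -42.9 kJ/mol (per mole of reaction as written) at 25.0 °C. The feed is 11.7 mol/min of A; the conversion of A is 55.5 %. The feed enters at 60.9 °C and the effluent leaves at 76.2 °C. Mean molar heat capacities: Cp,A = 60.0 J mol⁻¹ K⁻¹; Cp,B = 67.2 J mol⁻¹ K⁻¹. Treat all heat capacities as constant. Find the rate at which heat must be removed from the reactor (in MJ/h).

Extent of reaction ξ = 0.555 × 11.7 = 6.4935 mol/min
Reaction term: ξ·ΔH°_rxn = 6.4935 × -42.9 = -278.57 kJ/min
Sensible, feed 60.9→25 °C: -25.202 kJ/min
Outlet flows (mol/min): A 5.2065, B 6.4935
Sensible, products 25→76.2 °C: 38.336 kJ/min
Q = ΔH = -265.44 kJ/min = -4.4239 kW
Heat removed = 15.926 MJ/h

Q_out = 15.9 MJ/h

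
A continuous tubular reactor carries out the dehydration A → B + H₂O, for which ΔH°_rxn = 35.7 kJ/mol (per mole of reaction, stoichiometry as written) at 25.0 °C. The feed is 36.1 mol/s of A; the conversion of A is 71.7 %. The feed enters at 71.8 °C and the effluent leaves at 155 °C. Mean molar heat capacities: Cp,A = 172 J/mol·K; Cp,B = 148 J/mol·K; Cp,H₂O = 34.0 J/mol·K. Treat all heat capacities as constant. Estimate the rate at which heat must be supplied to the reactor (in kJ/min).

Q_in = 88500 kJ/min

Extent of reaction ξ = 0.717 × 36.1 = 25.884 mol/s
Reaction term: ξ·ΔH°_rxn = 25.884 × 35.7 = 924.05 kJ/s
Sensible, feed 71.8→25 °C: -290.59 kJ/s
Outlet flows (mol/s): A 10.216, B 25.884, H₂O 25.884
Sensible, products 25→155 °C: 840.84 kJ/s
Q = ΔH = 1474.3 kJ/s = 1474.3 kW
Heat supplied = 88458 kJ/min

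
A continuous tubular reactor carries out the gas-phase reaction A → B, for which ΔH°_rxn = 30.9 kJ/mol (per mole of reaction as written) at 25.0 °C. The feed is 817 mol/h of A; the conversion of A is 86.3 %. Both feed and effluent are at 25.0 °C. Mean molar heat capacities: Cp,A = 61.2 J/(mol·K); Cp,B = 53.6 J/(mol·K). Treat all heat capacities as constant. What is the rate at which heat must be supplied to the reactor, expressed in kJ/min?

Q_in = 363 kJ/min

Extent of reaction ξ = 0.863 × 817 = 705.07 mol/h
Reaction term: ξ·ΔH°_rxn = 705.07 × 30.9 = 21787 kJ/h
Q = ΔH = 21787 kJ/h = 6.0519 kW
Heat supplied = 363.11 kJ/min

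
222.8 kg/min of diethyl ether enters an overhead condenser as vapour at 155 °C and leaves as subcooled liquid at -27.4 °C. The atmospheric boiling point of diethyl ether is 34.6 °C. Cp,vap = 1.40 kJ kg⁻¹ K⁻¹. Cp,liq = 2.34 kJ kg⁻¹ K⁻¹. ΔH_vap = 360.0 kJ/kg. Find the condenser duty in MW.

vapour 155→34.6 °C: -168.56 kJ/kg
condensation at 34.6 °C: -360 kJ/kg
liquid 34.6→-27.4 °C: -145.08 kJ/kg
Δh = -168.56 + -360 + -145.08 = -673.64 kJ/kg
Q = ṁ·Δh = 222.8 kg/min × -673.64 kJ/kg = -150090 kJ/min
|Q| = 2501.4 kW = 2.5014 MW

Q_c = 2.50 MW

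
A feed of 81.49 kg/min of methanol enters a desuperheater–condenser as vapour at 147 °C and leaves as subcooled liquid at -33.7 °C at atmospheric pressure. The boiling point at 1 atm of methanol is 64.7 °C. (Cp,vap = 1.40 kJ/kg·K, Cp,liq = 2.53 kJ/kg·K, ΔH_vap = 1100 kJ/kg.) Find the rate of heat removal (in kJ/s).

Q_c = 1990 kJ/s

vapour 147→64.7 °C: -115.22 kJ/kg
condensation at 64.7 °C: -1100 kJ/kg
liquid 64.7→-33.7 °C: -248.95 kJ/kg
Δh = -115.22 + -1100 + -248.95 = -1464.2 kJ/kg
Q = ṁ·Δh = 81.49 kg/min × -1464.2 kJ/kg = -119320 kJ/min
|Q| = 1988.6 kW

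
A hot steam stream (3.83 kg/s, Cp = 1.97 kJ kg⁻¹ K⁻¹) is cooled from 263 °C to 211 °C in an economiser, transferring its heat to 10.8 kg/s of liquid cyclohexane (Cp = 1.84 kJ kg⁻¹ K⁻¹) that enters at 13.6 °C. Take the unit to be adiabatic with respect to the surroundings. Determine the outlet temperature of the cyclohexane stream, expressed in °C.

Heat released by hot stream: Q = 3.83 × 1.97 × (263 − 211) = 392.35 kJ/s
Energy balance on cold side (adiabatic exchanger): Q = ṁ_c·Cp_c·(T_c,out − T_c,in)
T_c,out = 13.6 + 392.35/(10.8 × 1.84) = 33.344 °C

T_c,out = 33.3 °C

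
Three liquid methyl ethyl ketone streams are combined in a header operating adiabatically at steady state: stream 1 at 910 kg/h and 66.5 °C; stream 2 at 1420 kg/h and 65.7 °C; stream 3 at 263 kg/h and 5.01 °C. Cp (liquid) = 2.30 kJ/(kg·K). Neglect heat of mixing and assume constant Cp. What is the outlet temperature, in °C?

Energy balance with Q = 0: Σ ṁᵢCp,ᵢ(T_out − Tᵢ) = 0
Σ ṁᵢCp,ᵢTᵢ = 910×2.30×66.5 + 1420×2.30×65.7 + 263×2.30×5.01 = 356790
Σ ṁᵢCp,ᵢ = 910×2.30 + 1420×2.30 + 263×2.30 = 5963.9
T_out = 356790 / 5963.9 = 59.825 °C

T_out = 59.8 °C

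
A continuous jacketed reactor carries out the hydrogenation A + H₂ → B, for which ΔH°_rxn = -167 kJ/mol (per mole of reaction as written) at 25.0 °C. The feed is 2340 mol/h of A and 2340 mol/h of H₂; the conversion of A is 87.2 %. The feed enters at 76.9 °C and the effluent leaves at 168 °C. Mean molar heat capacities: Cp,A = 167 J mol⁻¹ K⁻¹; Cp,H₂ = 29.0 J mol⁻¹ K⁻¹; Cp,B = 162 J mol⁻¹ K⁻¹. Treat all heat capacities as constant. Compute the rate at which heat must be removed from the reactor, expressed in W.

Extent of reaction ξ = 0.872 × 2340 = 2040.5 mol/h
Reaction term: ξ·ΔH°_rxn = 2040.5 × -167 = -340760 kJ/h
Sensible, feed 76.9→25 °C: -23803 kJ/h
Outlet flows (mol/h): A 299.52, H₂ 299.52, B 2040.5
Sensible, products 25→168 °C: 55665 kJ/h
Q = ΔH = -308900 kJ/h = -85.805 kW
Heat removed = 85805 W

Q_out = 85800 W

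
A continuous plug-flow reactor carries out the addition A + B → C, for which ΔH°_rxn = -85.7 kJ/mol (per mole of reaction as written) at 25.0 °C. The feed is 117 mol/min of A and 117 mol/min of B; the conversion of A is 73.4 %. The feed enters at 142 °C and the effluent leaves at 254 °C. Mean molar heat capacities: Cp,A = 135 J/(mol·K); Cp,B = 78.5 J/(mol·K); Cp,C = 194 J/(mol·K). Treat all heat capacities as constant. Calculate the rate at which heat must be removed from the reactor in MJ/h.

Q_out = 297 MJ/h

Extent of reaction ξ = 0.734 × 117 = 85.878 mol/min
Reaction term: ξ·ΔH°_rxn = 85.878 × -85.7 = -7359.7 kJ/min
Sensible, feed 142→25 °C: -2922.6 kJ/min
Outlet flows (mol/min): A 31.122, B 31.122, C 85.878
Sensible, products 25→254 °C: 5336.8 kJ/min
Q = ΔH = -4945.5 kJ/min = -82.425 kW
Heat removed = 296.73 MJ/h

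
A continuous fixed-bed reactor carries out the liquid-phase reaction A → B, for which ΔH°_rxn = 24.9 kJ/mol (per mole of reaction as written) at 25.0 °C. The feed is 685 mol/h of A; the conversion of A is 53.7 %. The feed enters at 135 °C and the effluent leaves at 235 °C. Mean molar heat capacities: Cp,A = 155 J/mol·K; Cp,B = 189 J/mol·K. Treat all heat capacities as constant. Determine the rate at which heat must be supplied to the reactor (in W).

Q_in = 6220 W

Extent of reaction ξ = 0.537 × 685 = 367.85 mol/h
Reaction term: ξ·ΔH°_rxn = 367.85 × 24.9 = 9159.3 kJ/h
Sensible, feed 135→25 °C: -11679 kJ/h
Outlet flows (mol/h): A 317.15, B 367.85
Sensible, products 25→235 °C: 24923 kJ/h
Q = ΔH = 22403 kJ/h = 6.2231 kW
Heat supplied = 6223.1 W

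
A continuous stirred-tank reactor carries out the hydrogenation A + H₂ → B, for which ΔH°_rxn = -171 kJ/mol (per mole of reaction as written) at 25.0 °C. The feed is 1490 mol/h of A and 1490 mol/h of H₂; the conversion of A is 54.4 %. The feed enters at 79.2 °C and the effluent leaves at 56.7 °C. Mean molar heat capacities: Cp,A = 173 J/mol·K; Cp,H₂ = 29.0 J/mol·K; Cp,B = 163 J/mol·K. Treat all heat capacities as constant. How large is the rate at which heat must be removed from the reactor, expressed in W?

Q_out = 40700 W

Extent of reaction ξ = 0.544 × 1490 = 810.56 mol/h
Reaction term: ξ·ΔH°_rxn = 810.56 × -171 = -138610 kJ/h
Sensible, feed 79.2→25 °C: -16313 kJ/h
Outlet flows (mol/h): A 679.44, H₂ 679.44, B 810.56
Sensible, products 25→56.7 °C: 8539 kJ/h
Q = ΔH = -146380 kJ/h = -40.661 kW
Heat removed = 40661 W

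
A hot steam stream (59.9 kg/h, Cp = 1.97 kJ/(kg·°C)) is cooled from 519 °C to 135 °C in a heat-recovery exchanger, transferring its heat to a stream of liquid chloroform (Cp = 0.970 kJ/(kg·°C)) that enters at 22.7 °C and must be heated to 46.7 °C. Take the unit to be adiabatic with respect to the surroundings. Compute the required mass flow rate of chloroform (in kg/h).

Heat released by hot stream: Q = 59.9 × 1.97 × (519 − 135) = 45313 kJ/h
Energy balance on cold side (adiabatic exchanger): Q = ṁ_c·Cp_c·(T_c,out − T_c,in)
ṁ_c = 45313 / [0.970 × (46.7 − 22.7)] = 1946.4 kg/h

ṁ_c = 1950 kg/h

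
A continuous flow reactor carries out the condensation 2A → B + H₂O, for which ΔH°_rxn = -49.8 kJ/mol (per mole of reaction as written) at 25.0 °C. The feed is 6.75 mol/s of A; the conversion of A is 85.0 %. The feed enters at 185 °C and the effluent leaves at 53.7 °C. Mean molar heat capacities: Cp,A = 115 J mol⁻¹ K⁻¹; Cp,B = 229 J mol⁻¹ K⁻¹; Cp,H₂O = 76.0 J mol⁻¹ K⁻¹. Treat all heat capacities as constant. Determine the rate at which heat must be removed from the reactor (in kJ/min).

Extent of reaction ξ = 0.850 × 6.75 / 2 = 2.8687 mol/s
Reaction term: ξ·ΔH°_rxn = 2.8687 × -49.8 = -142.86 kJ/s
Sensible, feed 185→25 °C: -124.2 kJ/s
Outlet flows (mol/s): A 1.0125, B 2.8687, H₂O 2.8687
Sensible, products 25→53.7 °C: 28.453 kJ/s
Q = ΔH = -238.61 kJ/s = -238.61 kW
Heat removed = 14317 kJ/min

Q_out = 14300 kJ/min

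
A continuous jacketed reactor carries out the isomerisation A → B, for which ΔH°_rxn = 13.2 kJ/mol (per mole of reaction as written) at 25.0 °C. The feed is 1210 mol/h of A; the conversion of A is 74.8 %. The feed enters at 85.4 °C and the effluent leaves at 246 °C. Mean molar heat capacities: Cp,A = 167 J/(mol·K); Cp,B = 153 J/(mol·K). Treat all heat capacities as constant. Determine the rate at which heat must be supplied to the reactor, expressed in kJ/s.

Extent of reaction ξ = 0.748 × 1210 = 905.08 mol/h
Reaction term: ξ·ΔH°_rxn = 905.08 × 13.2 = 11947 kJ/h
Sensible, feed 85.4→25 °C: -12205 kJ/h
Outlet flows (mol/h): A 304.92, B 905.08
Sensible, products 25→246 °C: 41857 kJ/h
Q = ΔH = 41599 kJ/h = 11.555 kW
Heat supplied = 11.555 kJ/s

Q_in = 11.6 kJ/s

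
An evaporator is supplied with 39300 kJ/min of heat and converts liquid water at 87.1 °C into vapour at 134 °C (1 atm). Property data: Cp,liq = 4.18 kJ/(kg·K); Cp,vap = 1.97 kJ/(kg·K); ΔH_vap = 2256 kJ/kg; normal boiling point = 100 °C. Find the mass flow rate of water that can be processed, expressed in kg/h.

Δh = 4.18×(100−87.1) + 2256 + 1.97×(134−100) = 2376.9 kJ/kg
Q = 39300 kJ/min = 655 kJ/s = 2.358e+06 kJ/h
ṁ = Q/Δh = 2.358e+06 / 2376.9 = 992.05 kg/h

ṁ = 992 kg/h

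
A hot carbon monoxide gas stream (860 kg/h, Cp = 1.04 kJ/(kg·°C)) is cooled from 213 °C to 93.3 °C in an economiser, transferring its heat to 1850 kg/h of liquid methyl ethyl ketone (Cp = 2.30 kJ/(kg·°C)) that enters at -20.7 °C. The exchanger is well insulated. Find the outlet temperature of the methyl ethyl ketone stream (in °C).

Heat released by hot stream: Q = 860 × 1.04 × (213 − 93.3) = 107060 kJ/h
Energy balance on cold side (adiabatic exchanger): Q = ṁ_c·Cp_c·(T_c,out − T_c,in)
T_c,out = -20.7 + 107060/(1850 × 2.30) = 4.4609 °C

T_c,out = 4.46 °C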